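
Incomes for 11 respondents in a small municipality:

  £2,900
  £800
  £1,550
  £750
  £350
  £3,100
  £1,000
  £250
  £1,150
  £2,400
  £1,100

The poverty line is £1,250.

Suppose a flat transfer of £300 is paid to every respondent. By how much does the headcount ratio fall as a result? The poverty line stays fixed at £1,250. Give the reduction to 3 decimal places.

0.273

Before: below the line — £250, £350, £750, £800, £1,000, £1,100, £1,150; headcount ratio = 0.63636.
After the £300 transfer: below the line — £550, £650, £1,050, £1,100; headcount ratio = 0.36364.
Reduction = 0.63636 − 0.36364 = 0.273.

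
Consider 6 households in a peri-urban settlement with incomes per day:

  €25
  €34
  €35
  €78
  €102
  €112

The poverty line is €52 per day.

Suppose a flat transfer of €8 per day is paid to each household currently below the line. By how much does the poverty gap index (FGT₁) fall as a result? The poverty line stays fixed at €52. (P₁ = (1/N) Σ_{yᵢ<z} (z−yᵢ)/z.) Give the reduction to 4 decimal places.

Before: below the line — €25, €34, €35; poverty gap index (FGT₁) = 0.198718.
After the €8 transfer: below the line — €33, €42, €43; poverty gap index (FGT₁) = 0.121795.
Reduction = 0.198718 − 0.121795 = 0.0769.

0.0769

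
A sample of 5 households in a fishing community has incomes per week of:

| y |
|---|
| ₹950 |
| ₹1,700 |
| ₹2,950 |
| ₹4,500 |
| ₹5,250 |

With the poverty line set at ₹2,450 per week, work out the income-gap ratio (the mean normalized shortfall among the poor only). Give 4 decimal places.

0.4592

Below z: ₹950, ₹1,700 (q = 2 of N = 5).
Relative gaps: 0.6122, 0.3061; sum = 0.918367.
I averages over the q = 2 poor units only: 0.918367 / 2 = 0.4592.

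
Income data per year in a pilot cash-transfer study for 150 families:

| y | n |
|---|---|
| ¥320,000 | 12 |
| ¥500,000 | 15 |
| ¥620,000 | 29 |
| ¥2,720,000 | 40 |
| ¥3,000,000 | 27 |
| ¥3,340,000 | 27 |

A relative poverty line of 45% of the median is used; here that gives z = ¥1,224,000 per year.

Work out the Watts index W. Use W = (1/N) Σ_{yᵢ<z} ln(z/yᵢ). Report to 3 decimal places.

0.328

Incomes under z: 12×¥320,000, 15×¥500,000, 29×¥620,000 (q = 56 of N = 150).
Log shortfalls: ln(1224000/320000) = 1.3416 (×12); ln(1224000/500000) = 0.8953 (×15); ln(1224000/620000) = 0.6802 (×29).
W = 49.252412 / 150 = 0.328.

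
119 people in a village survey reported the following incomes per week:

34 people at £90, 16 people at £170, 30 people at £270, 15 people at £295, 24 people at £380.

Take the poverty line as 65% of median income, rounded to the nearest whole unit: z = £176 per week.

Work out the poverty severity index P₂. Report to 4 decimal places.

Poor units: 34×£90, 16×£170 (q = 50 of N = 119).
Gap ratios (z−y)/z: (176−90)/176 = 0.4886 (×34); (176−170)/176 = 0.0341 (×16).
Squared: 0.2388 (×34); 0.0012 (×16).
Sum = 8.136622; P₂ = 8.136622 / 119 = 0.0684.

0.0684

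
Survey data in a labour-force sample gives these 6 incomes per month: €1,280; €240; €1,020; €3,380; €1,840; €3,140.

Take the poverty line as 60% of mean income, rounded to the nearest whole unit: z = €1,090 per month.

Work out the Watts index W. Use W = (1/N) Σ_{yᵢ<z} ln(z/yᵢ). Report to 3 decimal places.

0.263

Below z: €240, €1,020 (q = 2 of N = 6).
Log shortfalls: ln(1090/240) = 1.5133; ln(1090/1020) = 0.0664.
W = 1.579669 / 6 = 0.263.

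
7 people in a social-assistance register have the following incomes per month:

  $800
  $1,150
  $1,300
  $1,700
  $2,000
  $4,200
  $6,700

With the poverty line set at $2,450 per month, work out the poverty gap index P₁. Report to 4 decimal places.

0.3090

Below the line: $800, $1,150, $1,300, $1,700, $2,000 (q = 5 of N = 7).
Gap ratios (z−y)/z: (2450−800)/2450 = 0.6735; (2450−1150)/2450 = 0.5306; (2450−1300)/2450 = 0.4694; (2450−1700)/2450 = 0.3061; (2450−2000)/2450 = 0.1837.
Sum of shortfalls = 2.163265; P₁ averages over all N: 2.163265 / 7 = 0.3090.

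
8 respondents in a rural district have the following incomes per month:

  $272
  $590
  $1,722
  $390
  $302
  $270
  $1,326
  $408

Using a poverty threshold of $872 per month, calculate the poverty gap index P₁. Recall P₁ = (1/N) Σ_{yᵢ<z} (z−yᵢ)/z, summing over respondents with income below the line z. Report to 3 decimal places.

Below the line: $270, $272, $302, $390, $408, $590 (q = 6 of N = 8).
Shortfall ratios: (872−270)/872 = 0.6904; (872−272)/872 = 0.6881; (872−302)/872 = 0.6537; (872−390)/872 = 0.5528; (872−408)/872 = 0.5321; (872−590)/872 = 0.3234.
Sum of shortfalls = 3.440367; P₁ averages over all N: 3.440367 / 8 = 0.430.

0.430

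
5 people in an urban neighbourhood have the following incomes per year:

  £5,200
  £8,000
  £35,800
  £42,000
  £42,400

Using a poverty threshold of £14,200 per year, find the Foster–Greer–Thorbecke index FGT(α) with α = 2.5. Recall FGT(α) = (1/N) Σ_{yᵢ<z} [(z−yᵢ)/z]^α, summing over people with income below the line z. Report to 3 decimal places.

0.089

Below the line: £5,200, £8,000 (q = 2 of N = 5).
Shortfall ratios: (14200−5200)/14200 = 0.6338; (14200−8000)/14200 = 0.4366.
Raised to α = 2.5: 0.31981; 0.12597.
Sum = 0.445773; FGT(2.5) = 0.445773 / 5 = 0.089.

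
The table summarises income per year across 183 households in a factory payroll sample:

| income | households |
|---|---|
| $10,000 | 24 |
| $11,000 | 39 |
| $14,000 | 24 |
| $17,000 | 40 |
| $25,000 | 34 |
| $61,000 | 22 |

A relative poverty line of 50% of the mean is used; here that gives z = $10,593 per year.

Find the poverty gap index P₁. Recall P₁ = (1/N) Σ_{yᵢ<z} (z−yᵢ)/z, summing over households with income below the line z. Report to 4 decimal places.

0.0073

Poor units: 24×$10,000 (q = 24 of N = 183).
Relative gaps: (10593−10000)/10593 = 0.0560 (×24).
Σ = 1.343529. Dividing by the full population N = 183 gives P₁ = 0.0073.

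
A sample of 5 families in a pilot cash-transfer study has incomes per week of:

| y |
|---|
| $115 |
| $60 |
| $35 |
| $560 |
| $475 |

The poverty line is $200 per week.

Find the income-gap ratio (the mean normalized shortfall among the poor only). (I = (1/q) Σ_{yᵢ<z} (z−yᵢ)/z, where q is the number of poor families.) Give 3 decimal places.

0.650

Poor units: $35, $60, $115 (q = 3 of N = 5).
Shortfall ratios (z−y)/z: 0.8250, 0.7000, 0.4250; sum = 1.950000.
I averages over the q = 3 poor units only: 1.950000 / 3 = 0.650.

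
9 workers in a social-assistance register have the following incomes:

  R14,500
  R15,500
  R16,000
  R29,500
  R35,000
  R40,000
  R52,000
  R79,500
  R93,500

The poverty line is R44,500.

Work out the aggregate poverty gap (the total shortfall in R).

Incomes under z: R14,500, R15,500, R16,000, R29,500, R35,000, R40,000 (q = 6 of N = 9).
Individual gaps: 44500−14500 = 30000; 44500−15500 = 29000; 44500−16000 = 28500; 44500−29500 = 15000; 44500−35000 = 9500; 44500−40000 = 4500.
Aggregate gap = R116,500.

R116,500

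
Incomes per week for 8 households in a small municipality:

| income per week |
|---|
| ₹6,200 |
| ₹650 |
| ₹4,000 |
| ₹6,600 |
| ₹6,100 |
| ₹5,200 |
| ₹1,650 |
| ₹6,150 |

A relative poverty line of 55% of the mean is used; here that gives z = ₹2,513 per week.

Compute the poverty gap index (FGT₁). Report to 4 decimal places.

Below the line: ₹650, ₹1,650 (q = 2 of N = 8).
Shortfall ratios: (2513−650)/2513 = 0.7413; (2513−1650)/2513 = 0.3434.
Sum of shortfalls = 1.084759; P₁ averages over all N: 1.084759 / 8 = 0.1356.

0.1356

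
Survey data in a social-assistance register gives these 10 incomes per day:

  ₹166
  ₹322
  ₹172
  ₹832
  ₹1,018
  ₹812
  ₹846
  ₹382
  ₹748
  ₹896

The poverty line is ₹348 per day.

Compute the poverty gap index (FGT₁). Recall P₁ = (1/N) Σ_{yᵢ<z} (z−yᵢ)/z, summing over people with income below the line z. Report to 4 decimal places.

0.1103

Below the line: ₹166, ₹172, ₹322 (q = 3 of N = 10).
Gap ratios (z−y)/z: (348−166)/348 = 0.5230; (348−172)/348 = 0.5057; (348−322)/348 = 0.0747.
Sum of shortfalls = 1.103448; P₁ averages over all N: 1.103448 / 10 = 0.1103.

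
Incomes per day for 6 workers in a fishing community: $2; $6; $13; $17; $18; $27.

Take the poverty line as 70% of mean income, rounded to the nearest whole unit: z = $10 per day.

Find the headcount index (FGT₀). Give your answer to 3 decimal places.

2 of the 6 workers have income below $10.
H = 2/6 = 0.333.

0.333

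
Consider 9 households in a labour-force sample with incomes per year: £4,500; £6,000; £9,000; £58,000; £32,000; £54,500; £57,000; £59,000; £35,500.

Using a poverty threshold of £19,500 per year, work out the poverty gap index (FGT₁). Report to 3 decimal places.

0.222

Below z: £4,500, £6,000, £9,000 (q = 3 of N = 9).
Shortfall ratios: (19500−4500)/19500 = 0.7692; (19500−6000)/19500 = 0.6923; (19500−9000)/19500 = 0.5385.
Σ = 2.000000. Dividing by the full population N = 9 gives P₁ = 0.222.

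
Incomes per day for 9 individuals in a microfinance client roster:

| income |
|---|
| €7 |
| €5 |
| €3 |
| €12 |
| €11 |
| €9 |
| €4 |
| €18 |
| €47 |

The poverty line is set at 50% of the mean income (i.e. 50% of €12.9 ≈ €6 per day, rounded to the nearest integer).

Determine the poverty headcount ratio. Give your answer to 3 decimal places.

3 of the 9 individuals have income below €6.
H = 3/9 = 0.333.

0.333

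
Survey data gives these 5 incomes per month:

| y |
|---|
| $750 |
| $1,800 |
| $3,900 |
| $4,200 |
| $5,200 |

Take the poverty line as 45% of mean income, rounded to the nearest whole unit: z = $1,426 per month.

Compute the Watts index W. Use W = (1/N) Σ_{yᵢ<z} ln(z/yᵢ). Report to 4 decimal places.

0.1285

Poor units: $750 (q = 1 of N = 5).
ln(z/y) terms: ln(1426/750) = 0.6426.
W = 0.642555 / 5 = 0.1285.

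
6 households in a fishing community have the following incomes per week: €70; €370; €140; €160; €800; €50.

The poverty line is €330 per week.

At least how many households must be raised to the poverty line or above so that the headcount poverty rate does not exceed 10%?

4

Currently q = 4 of N = 6 are below the line (H = 0.667).
A headcount ratio of at most 10% allows at most ⌊0.10 × 6⌋ = 0 poor households.
So at least 4 − 0 = 4 must be lifted.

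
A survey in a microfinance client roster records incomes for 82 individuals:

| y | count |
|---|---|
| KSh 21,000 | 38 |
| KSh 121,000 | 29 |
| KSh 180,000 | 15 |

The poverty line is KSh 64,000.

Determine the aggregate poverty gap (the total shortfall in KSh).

Incomes under z: 38×KSh 21,000 (q = 38 of N = 82).
Individual gaps: 38×(64000−21000) = 1634000.
Aggregate gap = KSh 1,634,000.

KSh 1,634,000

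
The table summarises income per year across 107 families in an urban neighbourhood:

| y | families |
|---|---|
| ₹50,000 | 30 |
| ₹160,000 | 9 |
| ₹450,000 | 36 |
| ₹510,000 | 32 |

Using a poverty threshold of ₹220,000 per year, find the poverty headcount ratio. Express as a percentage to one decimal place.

36.4%

39 of the 107 families have income below ₹220,000.
H = 39/107 = 36.4%.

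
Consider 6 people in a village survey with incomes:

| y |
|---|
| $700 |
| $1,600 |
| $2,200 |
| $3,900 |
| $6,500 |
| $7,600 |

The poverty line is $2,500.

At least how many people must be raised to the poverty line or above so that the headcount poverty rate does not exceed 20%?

2

Currently q = 3 of N = 6 are below the line (H = 0.500).
A headcount ratio of at most 20% allows at most ⌊0.20 × 6⌋ = 1 poor people.
So at least 3 − 1 = 2 must be lifted.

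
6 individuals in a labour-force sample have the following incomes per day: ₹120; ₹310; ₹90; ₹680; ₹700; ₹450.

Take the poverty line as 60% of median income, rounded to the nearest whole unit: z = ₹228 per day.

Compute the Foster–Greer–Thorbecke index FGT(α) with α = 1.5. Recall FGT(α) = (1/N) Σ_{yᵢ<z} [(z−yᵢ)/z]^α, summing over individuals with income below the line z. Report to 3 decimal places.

Incomes under z: ₹90, ₹120 (q = 2 of N = 6).
Relative gaps: (228−90)/228 = 0.6053; (228−120)/228 = 0.4737.
Raised to α = 1.5: 0.47089; 0.32601.
Sum = 0.796898; FGT(1.5) = 0.796898 / 6 = 0.133.

0.133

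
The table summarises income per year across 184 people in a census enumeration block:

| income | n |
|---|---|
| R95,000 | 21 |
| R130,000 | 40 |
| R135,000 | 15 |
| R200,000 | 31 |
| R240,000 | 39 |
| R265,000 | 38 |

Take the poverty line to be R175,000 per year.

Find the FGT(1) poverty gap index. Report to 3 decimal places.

0.127

Below z: 21×R95,000, 40×R130,000, 15×R135,000 (q = 76 of N = 184).
Normalized shortfalls: (175000−95000)/175000 = 0.4571 (×21); (175000−130000)/175000 = 0.2571 (×40); (175000−135000)/175000 = 0.2286 (×15).
Sum of shortfalls = 23.314286; P₁ averages over all N: 23.314286 / 184 = 0.127.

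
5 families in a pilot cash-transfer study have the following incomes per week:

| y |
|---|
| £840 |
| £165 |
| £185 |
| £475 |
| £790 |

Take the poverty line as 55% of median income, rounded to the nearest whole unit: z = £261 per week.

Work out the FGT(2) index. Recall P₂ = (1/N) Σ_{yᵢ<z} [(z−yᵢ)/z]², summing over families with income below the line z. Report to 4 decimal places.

Below z: £165, £185 (q = 2 of N = 5).
Gap ratios (z−y)/z: (261−165)/261 = 0.3678; (261−185)/261 = 0.2912.
Squared: 0.1353; 0.0848.
Sum = 0.220079; P₂ = 0.220079 / 5 = 0.0440.

0.0440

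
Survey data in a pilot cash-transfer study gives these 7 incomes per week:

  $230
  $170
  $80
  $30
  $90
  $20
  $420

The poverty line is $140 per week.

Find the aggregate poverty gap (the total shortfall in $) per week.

$340

Poor units: $20, $30, $80, $90 (q = 4 of N = 7).
Individual gaps: 140−20 = 120; 140−30 = 110; 140−80 = 60; 140−90 = 50.
Aggregate gap = $340.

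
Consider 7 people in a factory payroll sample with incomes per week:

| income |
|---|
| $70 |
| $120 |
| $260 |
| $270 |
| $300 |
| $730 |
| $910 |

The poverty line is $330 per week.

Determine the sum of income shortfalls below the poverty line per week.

Below the line: $70, $120, $260, $270, $300 (q = 5 of N = 7).
Individual gaps: 330−70 = 260; 330−120 = 210; 330−260 = 70; 330−270 = 60; 330−300 = 30.
Aggregate gap = $630.

$630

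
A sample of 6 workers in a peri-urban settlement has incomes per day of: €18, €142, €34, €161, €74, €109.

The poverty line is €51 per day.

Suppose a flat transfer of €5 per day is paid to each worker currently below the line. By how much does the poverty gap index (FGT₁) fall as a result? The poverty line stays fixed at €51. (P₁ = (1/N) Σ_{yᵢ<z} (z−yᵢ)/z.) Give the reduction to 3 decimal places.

Before: below the line — €18, €34; poverty gap index (FGT₁) = 0.16340.
After the €5 transfer: below the line — €23, €39; poverty gap index (FGT₁) = 0.13072.
Reduction = 0.16340 − 0.13072 = 0.033.

0.033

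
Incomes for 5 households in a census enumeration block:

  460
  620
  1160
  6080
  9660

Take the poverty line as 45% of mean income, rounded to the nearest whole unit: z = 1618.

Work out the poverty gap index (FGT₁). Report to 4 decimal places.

0.3231

Incomes under z: 460, 620, 1160 (q = 3 of N = 5).
Relative gaps: (1618−460)/1618 = 0.7157; (1618−620)/1618 = 0.6168; (1618−1160)/1618 = 0.2831.
Sum of shortfalls = 1.615575; P₁ averages over all N: 1.615575 / 5 = 0.3231.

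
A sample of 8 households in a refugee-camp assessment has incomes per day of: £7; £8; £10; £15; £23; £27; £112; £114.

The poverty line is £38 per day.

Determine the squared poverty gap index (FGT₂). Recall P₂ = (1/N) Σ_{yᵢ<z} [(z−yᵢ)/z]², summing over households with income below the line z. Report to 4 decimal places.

0.3047

Below the line: £7, £8, £10, £15, £23, £27 (q = 6 of N = 8).
Gap ratios (z−y)/z: (38−7)/38 = 0.8158; (38−8)/38 = 0.7895; (38−10)/38 = 0.7368; (38−15)/38 = 0.6053; (38−23)/38 = 0.3947; (38−27)/38 = 0.2895.
Squared: 0.6655; 0.6233; 0.5429; 0.3663; 0.1558; 0.0838.
Sum = 2.437673; P₂ = 2.437673 / 8 = 0.3047.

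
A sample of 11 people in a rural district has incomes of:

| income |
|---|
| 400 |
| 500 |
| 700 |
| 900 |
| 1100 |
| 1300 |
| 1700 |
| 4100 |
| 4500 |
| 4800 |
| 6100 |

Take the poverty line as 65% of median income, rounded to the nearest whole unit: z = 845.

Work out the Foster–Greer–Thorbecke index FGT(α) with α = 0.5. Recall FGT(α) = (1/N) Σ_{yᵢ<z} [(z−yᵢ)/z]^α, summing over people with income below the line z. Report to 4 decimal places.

0.1617

Below z: 400, 500, 700 (q = 3 of N = 11).
Gap ratios (z−y)/z: (845−400)/845 = 0.5266; (845−500)/845 = 0.4083; (845−700)/845 = 0.1716.
Raised to α = 0.5: 0.72569; 0.63897; 0.41424.
Sum = 1.778905; FGT(0.5) = 1.778905 / 11 = 0.1617.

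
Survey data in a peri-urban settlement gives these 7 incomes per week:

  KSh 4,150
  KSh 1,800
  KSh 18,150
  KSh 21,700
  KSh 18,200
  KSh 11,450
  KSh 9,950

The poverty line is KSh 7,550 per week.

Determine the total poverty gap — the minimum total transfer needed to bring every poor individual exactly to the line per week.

KSh 9,150

Below the line: KSh 1,800, KSh 4,150 (q = 2 of N = 7).
Individual gaps: 7550−1800 = 5750; 7550−4150 = 3400.
Aggregate gap = KSh 9,150.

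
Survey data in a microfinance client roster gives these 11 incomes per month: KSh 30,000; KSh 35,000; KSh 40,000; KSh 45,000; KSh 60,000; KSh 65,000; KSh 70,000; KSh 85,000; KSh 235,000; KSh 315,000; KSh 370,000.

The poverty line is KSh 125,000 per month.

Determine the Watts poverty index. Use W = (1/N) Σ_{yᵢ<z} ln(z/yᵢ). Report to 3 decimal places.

0.656

Below the line: KSh 30,000, KSh 35,000, KSh 40,000, KSh 45,000, KSh 60,000, KSh 65,000, KSh 70,000, KSh 85,000 (q = 8 of N = 11).
Log shortfalls: ln(125000/30000) = 1.4271; ln(125000/35000) = 1.2730; ln(125000/40000) = 1.1394; ln(125000/45000) = 1.0217; ln(125000/60000) = 0.7340; ln(125000/65000) = 0.6539; ln(125000/70000) = 0.5798; ln(125000/85000) = 0.3857.
W = 7.214544 / 11 = 0.656.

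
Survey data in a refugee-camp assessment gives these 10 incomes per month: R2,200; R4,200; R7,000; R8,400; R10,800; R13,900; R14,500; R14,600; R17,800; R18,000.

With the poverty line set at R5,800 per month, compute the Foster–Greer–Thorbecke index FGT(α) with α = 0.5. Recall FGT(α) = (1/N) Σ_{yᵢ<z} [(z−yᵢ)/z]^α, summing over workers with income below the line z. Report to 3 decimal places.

0.131

Below z: R2,200, R4,200 (q = 2 of N = 10).
Relative gaps: (5800−2200)/5800 = 0.6207; (5800−4200)/5800 = 0.2759.
Raised to α = 0.5: 0.78784; 0.52523.
Sum = 1.313064; FGT(0.5) = 1.313064 / 10 = 0.131.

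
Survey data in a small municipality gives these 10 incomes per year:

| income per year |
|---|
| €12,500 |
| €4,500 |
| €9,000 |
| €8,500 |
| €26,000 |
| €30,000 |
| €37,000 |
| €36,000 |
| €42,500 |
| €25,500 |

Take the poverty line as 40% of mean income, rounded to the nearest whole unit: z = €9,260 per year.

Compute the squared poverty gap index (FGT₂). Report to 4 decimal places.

0.0272

Below z: €4,500, €8,500, €9,000 (q = 3 of N = 10).
Shortfall ratios: (9260−4500)/9260 = 0.5140; (9260−8500)/9260 = 0.0821; (9260−9000)/9260 = 0.0281.
Squared: 0.2642; 0.0067; 0.0008.
Sum = 0.271760; P₂ = 0.271760 / 10 = 0.0272.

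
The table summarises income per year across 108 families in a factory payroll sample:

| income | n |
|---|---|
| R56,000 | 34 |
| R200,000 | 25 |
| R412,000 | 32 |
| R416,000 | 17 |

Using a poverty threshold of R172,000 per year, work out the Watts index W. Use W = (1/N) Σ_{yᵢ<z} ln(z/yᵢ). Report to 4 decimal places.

0.3533

Incomes under z: 34×R56,000 (q = 34 of N = 108).
Log gaps: ln(172000/56000) = 1.1221 (×34).
W = 38.152855 / 108 = 0.3533.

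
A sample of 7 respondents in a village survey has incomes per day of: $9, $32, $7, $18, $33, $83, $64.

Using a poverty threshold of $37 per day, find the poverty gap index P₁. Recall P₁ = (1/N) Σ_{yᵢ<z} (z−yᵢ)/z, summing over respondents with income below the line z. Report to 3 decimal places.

Poor units: $7, $9, $18, $32, $33 (q = 5 of N = 7).
Normalized shortfalls: (37−7)/37 = 0.8108; (37−9)/37 = 0.7568; (37−18)/37 = 0.5135; (37−32)/37 = 0.1351; (37−33)/37 = 0.1081.
Σ = 2.324324. Dividing by the full population N = 7 gives P₁ = 0.332.

0.332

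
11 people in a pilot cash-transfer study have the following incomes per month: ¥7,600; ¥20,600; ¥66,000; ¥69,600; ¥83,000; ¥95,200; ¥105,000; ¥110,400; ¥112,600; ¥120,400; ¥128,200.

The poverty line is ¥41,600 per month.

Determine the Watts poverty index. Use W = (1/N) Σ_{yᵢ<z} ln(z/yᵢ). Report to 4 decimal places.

0.2184

Poor units: ¥7,600, ¥20,600 (q = 2 of N = 11).
ln(z/y) terms: ln(41600/7600) = 1.7000; ln(41600/20600) = 0.7028.
W = 2.402761 / 11 = 0.2184.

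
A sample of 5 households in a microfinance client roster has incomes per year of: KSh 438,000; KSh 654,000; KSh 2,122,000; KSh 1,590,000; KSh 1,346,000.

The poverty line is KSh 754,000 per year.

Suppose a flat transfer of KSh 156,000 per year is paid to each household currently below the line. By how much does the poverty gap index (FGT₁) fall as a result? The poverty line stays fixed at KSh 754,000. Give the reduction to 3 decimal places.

Before: below the line — KSh 438,000, KSh 654,000; poverty gap index (FGT₁) = 0.11034.
After the KSh 156,000 transfer: below the line — KSh 594,000; poverty gap index (FGT₁) = 0.04244.
Reduction = 0.11034 − 0.04244 = 0.068.

0.068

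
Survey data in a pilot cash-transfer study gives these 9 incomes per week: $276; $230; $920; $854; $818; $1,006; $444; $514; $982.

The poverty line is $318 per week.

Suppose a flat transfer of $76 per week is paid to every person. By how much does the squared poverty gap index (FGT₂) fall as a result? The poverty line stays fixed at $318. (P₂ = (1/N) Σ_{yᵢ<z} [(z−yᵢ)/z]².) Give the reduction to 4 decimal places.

Before: below the line — $230, $276; squared poverty gap index (FGT₂) = 0.010447.
After the $76 transfer: below the line — $306; squared poverty gap index (FGT₂) = 0.000158.
Reduction = 0.010447 − 0.000158 = 0.0103.

0.0103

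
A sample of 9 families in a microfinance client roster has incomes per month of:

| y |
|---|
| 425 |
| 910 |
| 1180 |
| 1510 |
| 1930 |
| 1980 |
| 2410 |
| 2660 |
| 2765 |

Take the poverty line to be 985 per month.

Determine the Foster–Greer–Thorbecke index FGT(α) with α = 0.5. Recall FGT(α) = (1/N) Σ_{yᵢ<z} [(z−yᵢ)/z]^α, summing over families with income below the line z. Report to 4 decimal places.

0.1144

Below z: 425, 910 (q = 2 of N = 9).
Normalized shortfalls: (985−425)/985 = 0.5685; (985−910)/985 = 0.0761.
Raised to α = 0.5: 0.75401; 0.27594.
Sum = 1.029947; FGT(0.5) = 1.029947 / 9 = 0.1144.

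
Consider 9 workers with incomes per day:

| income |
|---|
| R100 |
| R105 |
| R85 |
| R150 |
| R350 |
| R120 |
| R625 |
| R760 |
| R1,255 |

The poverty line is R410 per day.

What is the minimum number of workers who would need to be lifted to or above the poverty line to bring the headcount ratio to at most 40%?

3

Currently q = 6 of N = 9 are below the line (H = 0.667).
A headcount ratio of at most 40% allows at most ⌊0.40 × 9⌋ = 3 poor workers.
So at least 6 − 3 = 3 must be lifted.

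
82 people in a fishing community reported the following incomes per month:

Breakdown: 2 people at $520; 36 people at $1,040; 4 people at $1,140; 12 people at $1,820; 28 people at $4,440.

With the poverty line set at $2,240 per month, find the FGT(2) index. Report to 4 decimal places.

Incomes under z: 2×$520, 36×$1,040, 4×$1,140, 12×$1,820 (q = 54 of N = 82).
Gap ratios (z−y)/z: (2240−520)/2240 = 0.7679 (×2); (2240−1040)/2240 = 0.5357 (×36); (2240−1140)/2240 = 0.4911 (×4); (2240−1820)/2240 = 0.1875 (×12).
Squared: 0.5896 (×2); 0.2870 (×36); 0.2412 (×4); 0.0352 (×12).
Sum = 12.897321; P₂ = 12.897321 / 82 = 0.1573.

0.1573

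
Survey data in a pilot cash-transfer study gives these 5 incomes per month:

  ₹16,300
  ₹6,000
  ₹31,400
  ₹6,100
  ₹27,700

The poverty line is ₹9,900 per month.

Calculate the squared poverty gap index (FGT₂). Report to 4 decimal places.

0.0605

Below the line: ₹6,000, ₹6,100 (q = 2 of N = 5).
Shortfall ratios: (9900−6000)/9900 = 0.3939; (9900−6100)/9900 = 0.3838.
Squared: 0.1552; 0.1473.
Sum = 0.302520; P₂ = 0.302520 / 5 = 0.0605.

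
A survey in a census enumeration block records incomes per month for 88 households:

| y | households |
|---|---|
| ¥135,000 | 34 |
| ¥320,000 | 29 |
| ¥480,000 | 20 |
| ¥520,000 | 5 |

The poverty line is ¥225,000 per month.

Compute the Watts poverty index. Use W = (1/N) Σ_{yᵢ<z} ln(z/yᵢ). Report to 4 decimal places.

Poor units: 34×¥135,000 (q = 34 of N = 88).
Log gaps: ln(225000/135000) = 0.5108 (×34).
W = 17.368071 / 88 = 0.1974.

0.1974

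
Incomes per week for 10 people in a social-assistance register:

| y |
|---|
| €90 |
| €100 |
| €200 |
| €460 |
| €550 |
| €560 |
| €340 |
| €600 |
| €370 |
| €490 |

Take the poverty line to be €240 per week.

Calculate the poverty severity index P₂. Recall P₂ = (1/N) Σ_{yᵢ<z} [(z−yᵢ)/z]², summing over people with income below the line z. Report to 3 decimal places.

0.076

Incomes under z: €90, €100, €200 (q = 3 of N = 10).
Gap ratios (z−y)/z: (240−90)/240 = 0.6250; (240−100)/240 = 0.5833; (240−200)/240 = 0.1667.
Squared: 0.3906; 0.3403; 0.0278.
Sum = 0.758681; P₂ = 0.758681 / 10 = 0.076.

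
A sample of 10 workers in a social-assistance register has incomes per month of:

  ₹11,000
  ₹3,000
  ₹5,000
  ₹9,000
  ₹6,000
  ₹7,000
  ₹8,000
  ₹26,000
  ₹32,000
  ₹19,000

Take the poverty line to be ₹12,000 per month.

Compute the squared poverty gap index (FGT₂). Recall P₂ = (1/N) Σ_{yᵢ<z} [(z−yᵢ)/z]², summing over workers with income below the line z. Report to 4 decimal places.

Below z: ₹3,000, ₹5,000, ₹6,000, ₹7,000, ₹8,000, ₹9,000, ₹11,000 (q = 7 of N = 10).
Shortfall ratios: (12000−3000)/12000 = 0.7500; (12000−5000)/12000 = 0.5833; (12000−6000)/12000 = 0.5000; (12000−7000)/12000 = 0.4167; (12000−8000)/12000 = 0.3333; (12000−9000)/12000 = 0.2500; (12000−11000)/12000 = 0.0833.
Squared: 0.5625; 0.3403; 0.2500; 0.1736; 0.1111; 0.0625; 0.0069.
Sum = 1.506944; P₂ = 1.506944 / 10 = 0.1507.

0.1507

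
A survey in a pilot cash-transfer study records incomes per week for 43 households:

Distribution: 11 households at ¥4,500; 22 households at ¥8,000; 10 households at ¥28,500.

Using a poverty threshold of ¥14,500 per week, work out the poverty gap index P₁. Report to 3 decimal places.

Poor units: 11×¥4,500, 22×¥8,000 (q = 33 of N = 43).
Gap ratios (z−y)/z: (14500−4500)/14500 = 0.6897 (×11); (14500−8000)/14500 = 0.4483 (×22).
Σ = 17.448276. Dividing by the full population N = 43 gives P₁ = 0.406.

0.406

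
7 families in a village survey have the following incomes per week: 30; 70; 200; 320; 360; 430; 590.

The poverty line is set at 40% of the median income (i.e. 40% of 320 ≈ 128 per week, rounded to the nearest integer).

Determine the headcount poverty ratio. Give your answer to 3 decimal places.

0.286

2 of the 7 families have income below 128.
H = 2/7 = 0.286.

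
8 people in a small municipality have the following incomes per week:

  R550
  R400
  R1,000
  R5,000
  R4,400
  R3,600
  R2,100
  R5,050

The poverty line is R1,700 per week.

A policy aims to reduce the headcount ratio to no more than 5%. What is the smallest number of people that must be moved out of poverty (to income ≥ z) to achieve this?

3

3 of the 8 people are poor, so H = 3/8 = 0.375.
A headcount ratio of at most 5% allows at most ⌊0.05 × 8⌋ = 0 poor people.
So at least 3 − 0 = 3 must be lifted.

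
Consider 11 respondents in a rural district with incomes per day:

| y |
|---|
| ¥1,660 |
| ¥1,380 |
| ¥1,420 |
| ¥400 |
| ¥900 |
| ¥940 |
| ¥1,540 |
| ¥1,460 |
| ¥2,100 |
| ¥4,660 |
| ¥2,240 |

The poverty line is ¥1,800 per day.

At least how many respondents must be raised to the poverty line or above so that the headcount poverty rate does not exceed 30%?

5

Currently q = 8 of N = 11 are below the line (H = 0.727).
A headcount ratio of at most 30% allows at most ⌊0.30 × 11⌋ = 3 poor respondents.
So at least 8 − 3 = 5 must be lifted.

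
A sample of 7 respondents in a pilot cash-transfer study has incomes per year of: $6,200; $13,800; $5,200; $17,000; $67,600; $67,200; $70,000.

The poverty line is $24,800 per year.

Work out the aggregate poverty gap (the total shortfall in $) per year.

Below the line: $5,200, $6,200, $13,800, $17,000 (q = 4 of N = 7).
Individual gaps: 24800−5200 = 19600; 24800−6200 = 18600; 24800−13800 = 11000; 24800−17000 = 7800.
Aggregate gap = $57,000.

$57,000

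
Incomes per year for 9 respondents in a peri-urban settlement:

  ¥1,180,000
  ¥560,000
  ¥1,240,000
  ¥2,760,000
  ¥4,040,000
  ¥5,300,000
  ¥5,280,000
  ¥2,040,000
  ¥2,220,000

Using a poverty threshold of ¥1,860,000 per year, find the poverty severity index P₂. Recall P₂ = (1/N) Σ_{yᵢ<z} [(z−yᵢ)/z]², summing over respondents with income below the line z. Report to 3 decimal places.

Incomes under z: ¥560,000, ¥1,180,000, ¥1,240,000 (q = 3 of N = 9).
Shortfall ratios: (1860000−560000)/1860000 = 0.6989; (1860000−1180000)/1860000 = 0.3656; (1860000−1240000)/1860000 = 0.3333.
Squared: 0.4885; 0.1337; 0.1111.
Sum = 0.733264; P₂ = 0.733264 / 9 = 0.081.

0.081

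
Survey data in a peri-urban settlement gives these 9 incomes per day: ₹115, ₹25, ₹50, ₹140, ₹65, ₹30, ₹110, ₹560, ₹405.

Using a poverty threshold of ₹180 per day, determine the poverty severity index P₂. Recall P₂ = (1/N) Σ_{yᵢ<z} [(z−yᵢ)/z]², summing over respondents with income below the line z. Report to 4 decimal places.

0.2996

Below the line: ₹25, ₹30, ₹50, ₹65, ₹110, ₹115, ₹140 (q = 7 of N = 9).
Shortfall ratios: (180−25)/180 = 0.8611; (180−30)/180 = 0.8333; (180−50)/180 = 0.7222; (180−65)/180 = 0.6389; (180−110)/180 = 0.3889; (180−115)/180 = 0.3611; (180−140)/180 = 0.2222.
Squared: 0.7415; 0.6944; 0.5216; 0.4082; 0.1512; 0.1304; 0.0494.
Sum = 2.696759; P₂ = 2.696759 / 9 = 0.2996.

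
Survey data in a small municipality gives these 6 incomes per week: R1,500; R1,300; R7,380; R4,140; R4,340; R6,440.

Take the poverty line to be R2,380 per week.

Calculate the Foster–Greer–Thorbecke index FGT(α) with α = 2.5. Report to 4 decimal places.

0.0370

Below the line: R1,300, R1,500 (q = 2 of N = 6).
Normalized shortfalls: (2380−1300)/2380 = 0.4538; (2380−1500)/2380 = 0.3697.
Raised to α = 2.5: 0.13871; 0.08313.
Sum = 0.221844; FGT(2.5) = 0.221844 / 6 = 0.0370.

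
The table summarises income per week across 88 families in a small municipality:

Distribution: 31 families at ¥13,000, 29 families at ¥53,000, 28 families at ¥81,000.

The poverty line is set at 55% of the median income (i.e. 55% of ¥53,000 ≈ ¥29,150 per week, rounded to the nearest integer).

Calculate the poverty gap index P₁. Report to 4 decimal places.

0.1952

Below the line: 31×¥13,000 (q = 31 of N = 88).
Shortfall ratios: (29150−13000)/29150 = 0.5540 (×31).
Σ = 17.174957. Dividing by the full population N = 88 gives P₁ = 0.1952.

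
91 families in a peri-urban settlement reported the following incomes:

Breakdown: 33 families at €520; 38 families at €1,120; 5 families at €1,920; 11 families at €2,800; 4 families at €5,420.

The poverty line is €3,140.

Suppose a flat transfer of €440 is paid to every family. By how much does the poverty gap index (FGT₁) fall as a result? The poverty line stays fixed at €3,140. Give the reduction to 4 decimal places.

0.1301

Before: below the line — 33×€520, 38×€1,120, 5×€1,920, 11×€2,800; poverty gap index (FGT₁) = 0.605655.
After the €440 transfer: below the line — 33×€960, 38×€1,560, 5×€2,360; poverty gap index (FGT₁) = 0.475537.
Reduction = 0.605655 − 0.475537 = 0.1301.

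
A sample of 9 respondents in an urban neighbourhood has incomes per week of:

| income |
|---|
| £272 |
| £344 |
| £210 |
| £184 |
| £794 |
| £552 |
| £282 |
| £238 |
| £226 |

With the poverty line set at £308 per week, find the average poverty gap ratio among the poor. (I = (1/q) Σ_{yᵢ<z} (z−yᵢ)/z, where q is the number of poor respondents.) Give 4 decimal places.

Incomes under z: £184, £210, £226, £238, £272, £282 (q = 6 of N = 9).
Relative gaps: 0.4026, 0.3182, 0.2662, 0.2273, 0.1169, 0.0844; sum = 1.415584.
The income-gap ratio divides by q (the poor only): 1.415584 / 6 = 0.2359.

0.2359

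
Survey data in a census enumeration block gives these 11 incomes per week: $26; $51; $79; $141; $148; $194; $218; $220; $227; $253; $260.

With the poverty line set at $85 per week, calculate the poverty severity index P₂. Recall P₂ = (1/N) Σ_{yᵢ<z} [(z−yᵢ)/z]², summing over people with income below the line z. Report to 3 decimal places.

Incomes under z: $26, $51, $79 (q = 3 of N = 11).
Gap ratios (z−y)/z: (85−26)/85 = 0.6941; (85−51)/85 = 0.4000; (85−79)/85 = 0.0706.
Squared: 0.4818; 0.1600; 0.0050.
Sum = 0.646782; P₂ = 0.646782 / 11 = 0.059.

0.059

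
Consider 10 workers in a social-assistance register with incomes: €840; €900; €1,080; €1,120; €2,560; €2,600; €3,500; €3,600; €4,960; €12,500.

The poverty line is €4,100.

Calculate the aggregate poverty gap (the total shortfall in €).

€16,600

Below z: €840, €900, €1,080, €1,120, €2,560, €2,600, €3,500, €3,600 (q = 8 of N = 10).
Individual gaps: 4100−840 = 3260; 4100−900 = 3200; 4100−1080 = 3020; 4100−1120 = 2980; 4100−2560 = 1540; 4100−2600 = 1500; 4100−3500 = 600; 4100−3600 = 500.
Aggregate gap = €16,600.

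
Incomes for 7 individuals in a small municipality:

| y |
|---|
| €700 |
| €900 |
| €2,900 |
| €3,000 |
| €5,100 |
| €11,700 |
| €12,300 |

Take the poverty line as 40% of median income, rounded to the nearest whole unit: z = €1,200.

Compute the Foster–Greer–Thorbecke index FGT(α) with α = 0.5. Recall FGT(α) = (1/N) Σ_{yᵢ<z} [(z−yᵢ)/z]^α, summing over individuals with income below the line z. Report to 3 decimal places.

Incomes under z: €700, €900 (q = 2 of N = 7).
Normalized shortfalls: (1200−700)/1200 = 0.4167; (1200−900)/1200 = 0.2500.
Raised to α = 0.5: 0.64550; 0.50000.
Sum = 1.145497; FGT(0.5) = 1.145497 / 7 = 0.164.

0.164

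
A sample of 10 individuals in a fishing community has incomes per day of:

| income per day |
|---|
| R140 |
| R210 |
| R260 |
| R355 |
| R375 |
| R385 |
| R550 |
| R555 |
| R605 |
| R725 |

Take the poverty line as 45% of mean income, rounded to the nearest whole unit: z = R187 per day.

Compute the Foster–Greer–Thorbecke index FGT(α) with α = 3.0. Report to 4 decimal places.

0.0016

Incomes under z: R140 (q = 1 of N = 10).
Shortfall ratios: (187−140)/187 = 0.2513.
Raised to α = 3.0: 0.01588.
Sum = 0.015877; FGT(3.0) = 0.015877 / 10 = 0.0016.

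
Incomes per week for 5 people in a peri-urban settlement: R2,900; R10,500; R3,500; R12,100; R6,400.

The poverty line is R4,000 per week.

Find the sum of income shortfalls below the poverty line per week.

Below the line: R2,900, R3,500 (q = 2 of N = 5).
Individual gaps: 4000−2900 = 1100; 4000−3500 = 500.
Aggregate gap = R1,600.

R1,600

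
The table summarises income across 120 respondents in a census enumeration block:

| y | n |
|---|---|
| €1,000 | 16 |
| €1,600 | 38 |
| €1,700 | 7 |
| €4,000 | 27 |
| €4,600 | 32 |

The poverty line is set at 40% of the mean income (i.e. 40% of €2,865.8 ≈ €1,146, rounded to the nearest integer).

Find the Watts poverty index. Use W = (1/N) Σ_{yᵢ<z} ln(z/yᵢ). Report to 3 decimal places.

Below z: 16×€1,000 (q = 16 of N = 120).
ln(z/y) terms: ln(1146/1000) = 0.1363 (×16).
W = 2.180442 / 120 = 0.018.

0.018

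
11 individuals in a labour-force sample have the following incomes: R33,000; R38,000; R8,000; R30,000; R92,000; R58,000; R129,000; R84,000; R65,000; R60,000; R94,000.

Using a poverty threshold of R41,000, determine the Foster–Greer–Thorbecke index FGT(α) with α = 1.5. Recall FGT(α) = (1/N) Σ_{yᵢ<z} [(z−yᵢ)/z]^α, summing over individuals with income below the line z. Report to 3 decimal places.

0.088

Below the line: R8,000, R30,000, R33,000, R38,000 (q = 4 of N = 11).
Normalized shortfalls: (41000−8000)/41000 = 0.8049; (41000−30000)/41000 = 0.2683; (41000−33000)/41000 = 0.1951; (41000−38000)/41000 = 0.0732.
Raised to α = 1.5: 0.72210; 0.13897; 0.08619; 0.01979.
Sum = 0.967047; FGT(1.5) = 0.967047 / 11 = 0.088.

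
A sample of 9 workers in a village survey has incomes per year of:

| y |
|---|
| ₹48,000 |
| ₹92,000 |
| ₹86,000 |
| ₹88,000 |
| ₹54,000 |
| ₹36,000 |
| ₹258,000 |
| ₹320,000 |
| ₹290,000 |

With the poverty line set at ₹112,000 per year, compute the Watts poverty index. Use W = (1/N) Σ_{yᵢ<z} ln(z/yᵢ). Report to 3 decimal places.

0.379

Below the line: ₹36,000, ₹48,000, ₹54,000, ₹86,000, ₹88,000, ₹92,000 (q = 6 of N = 9).
Log gaps: ln(112000/36000) = 1.1350; ln(112000/48000) = 0.8473; ln(112000/54000) = 0.7295; ln(112000/86000) = 0.2642; ln(112000/88000) = 0.2412; ln(112000/92000) = 0.1967.
W = 3.413817 / 9 = 0.379.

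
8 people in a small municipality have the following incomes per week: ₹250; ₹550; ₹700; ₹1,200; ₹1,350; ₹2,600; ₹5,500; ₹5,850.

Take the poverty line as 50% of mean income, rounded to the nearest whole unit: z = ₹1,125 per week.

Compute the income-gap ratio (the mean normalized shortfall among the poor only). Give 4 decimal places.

Below z: ₹250, ₹550, ₹700 (q = 3 of N = 8).
Relative gaps: 0.7778, 0.5111, 0.3778; sum = 1.666667.
The income-gap ratio divides by q (the poor only): 1.666667 / 3 = 0.5556.

0.5556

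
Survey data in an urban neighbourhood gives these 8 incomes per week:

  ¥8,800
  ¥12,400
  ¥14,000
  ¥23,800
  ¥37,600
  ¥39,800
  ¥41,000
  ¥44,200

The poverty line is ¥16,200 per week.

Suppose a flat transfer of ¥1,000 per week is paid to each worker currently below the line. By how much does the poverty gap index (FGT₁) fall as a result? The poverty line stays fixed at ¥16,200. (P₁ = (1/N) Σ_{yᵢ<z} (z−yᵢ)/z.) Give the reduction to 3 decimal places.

Before: below the line — ¥8,800, ¥12,400, ¥14,000; poverty gap index (FGT₁) = 0.10340.
After the ¥1,000 transfer: below the line — ¥9,800, ¥13,400, ¥15,000; poverty gap index (FGT₁) = 0.08025.
Reduction = 0.10340 − 0.08025 = 0.023.

0.023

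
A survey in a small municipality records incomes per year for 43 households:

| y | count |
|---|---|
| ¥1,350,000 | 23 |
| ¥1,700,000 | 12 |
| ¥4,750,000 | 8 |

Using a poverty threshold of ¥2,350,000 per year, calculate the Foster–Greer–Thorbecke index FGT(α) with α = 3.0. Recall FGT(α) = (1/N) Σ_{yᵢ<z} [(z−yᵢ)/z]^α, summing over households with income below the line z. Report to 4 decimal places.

Below the line: 23×¥1,350,000, 12×¥1,700,000 (q = 35 of N = 43).
Relative gaps: (2350000−1350000)/2350000 = 0.4255 (×23); (2350000−1700000)/2350000 = 0.2766 (×12).
Raised to α = 3.0: 0.07705 (×23); 0.02116 (×12).
Sum = 2.026179; FGT(3.0) = 2.026179 / 43 = 0.0471.

0.0471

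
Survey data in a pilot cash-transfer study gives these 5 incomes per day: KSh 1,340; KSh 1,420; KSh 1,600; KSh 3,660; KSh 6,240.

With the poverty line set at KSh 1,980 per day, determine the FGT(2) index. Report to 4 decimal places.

0.0443

Below the line: KSh 1,340, KSh 1,420, KSh 1,600 (q = 3 of N = 5).
Relative gaps: (1980−1340)/1980 = 0.3232; (1980−1420)/1980 = 0.2828; (1980−1600)/1980 = 0.1919.
Squared: 0.1045; 0.0800; 0.0368.
Sum = 0.221304; P₂ = 0.221304 / 5 = 0.0443.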